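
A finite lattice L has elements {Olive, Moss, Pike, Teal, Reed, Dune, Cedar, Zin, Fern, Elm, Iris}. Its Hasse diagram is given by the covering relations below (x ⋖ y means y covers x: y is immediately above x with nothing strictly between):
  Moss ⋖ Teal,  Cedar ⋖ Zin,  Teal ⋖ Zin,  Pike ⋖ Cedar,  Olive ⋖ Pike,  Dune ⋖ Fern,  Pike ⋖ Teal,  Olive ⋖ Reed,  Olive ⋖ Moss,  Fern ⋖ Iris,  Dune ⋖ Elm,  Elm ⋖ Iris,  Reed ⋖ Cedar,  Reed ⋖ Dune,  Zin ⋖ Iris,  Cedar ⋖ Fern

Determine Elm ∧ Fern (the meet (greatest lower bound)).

Common lower bounds of {Elm, Fern}: Dune, Olive, Reed.
The greatest among these is Dune.

Dune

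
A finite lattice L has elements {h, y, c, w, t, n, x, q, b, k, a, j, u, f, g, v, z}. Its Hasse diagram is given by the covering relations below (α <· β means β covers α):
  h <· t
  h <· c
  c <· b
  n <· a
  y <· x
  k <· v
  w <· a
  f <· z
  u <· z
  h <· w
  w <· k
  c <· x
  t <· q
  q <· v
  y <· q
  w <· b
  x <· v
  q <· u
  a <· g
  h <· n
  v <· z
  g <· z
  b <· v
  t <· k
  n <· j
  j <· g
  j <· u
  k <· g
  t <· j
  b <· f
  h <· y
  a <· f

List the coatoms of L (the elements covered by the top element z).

The coatoms are exactly the elements covered by z: f, g, u, v.

f, g, u, v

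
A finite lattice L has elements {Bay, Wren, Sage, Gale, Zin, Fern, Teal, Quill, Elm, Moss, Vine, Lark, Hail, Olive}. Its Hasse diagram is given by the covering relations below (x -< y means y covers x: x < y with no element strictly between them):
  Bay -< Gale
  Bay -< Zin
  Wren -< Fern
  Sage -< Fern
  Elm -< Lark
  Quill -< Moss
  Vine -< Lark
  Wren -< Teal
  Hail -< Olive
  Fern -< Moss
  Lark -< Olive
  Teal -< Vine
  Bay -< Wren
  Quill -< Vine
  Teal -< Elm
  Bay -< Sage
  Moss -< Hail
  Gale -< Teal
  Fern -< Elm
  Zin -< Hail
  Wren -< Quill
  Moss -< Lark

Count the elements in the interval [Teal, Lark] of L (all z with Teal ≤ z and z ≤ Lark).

4

The interval [Teal, Lark] = {Elm, Lark, Teal, Vine}, which has 4 elements.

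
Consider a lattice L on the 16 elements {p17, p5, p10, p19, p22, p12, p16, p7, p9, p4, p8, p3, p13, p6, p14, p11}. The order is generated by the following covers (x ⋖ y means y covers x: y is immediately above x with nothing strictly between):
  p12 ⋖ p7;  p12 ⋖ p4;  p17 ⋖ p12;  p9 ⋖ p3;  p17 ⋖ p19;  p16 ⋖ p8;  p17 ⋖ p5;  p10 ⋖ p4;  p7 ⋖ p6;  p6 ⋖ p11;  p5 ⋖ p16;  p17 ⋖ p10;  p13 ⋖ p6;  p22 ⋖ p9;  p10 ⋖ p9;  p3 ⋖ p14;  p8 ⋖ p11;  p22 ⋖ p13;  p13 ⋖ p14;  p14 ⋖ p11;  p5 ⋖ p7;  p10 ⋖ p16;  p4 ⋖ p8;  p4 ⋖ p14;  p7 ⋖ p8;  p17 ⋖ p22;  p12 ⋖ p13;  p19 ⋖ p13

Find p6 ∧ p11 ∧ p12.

Common lower bounds of {p6, p11, p12}: p12, p17.
The greatest among these is p12.

p12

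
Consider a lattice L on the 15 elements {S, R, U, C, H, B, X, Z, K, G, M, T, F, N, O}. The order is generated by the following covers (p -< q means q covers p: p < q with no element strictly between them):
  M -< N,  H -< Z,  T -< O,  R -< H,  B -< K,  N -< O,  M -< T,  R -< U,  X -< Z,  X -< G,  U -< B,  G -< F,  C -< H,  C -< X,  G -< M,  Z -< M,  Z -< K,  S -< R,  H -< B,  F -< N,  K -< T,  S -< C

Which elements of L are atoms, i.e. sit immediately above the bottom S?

C, R

The atoms are exactly the elements that cover S: C, R.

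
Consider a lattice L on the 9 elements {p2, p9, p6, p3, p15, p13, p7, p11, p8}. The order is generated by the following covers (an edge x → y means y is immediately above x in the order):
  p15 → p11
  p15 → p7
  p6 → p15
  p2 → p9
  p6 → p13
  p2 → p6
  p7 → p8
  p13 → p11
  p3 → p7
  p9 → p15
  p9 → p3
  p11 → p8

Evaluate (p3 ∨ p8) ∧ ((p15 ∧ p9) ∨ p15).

p3 ∨ p8 = p8
p15 ∧ p9 = p9
p9 ∨ p15 = p15
p8 ∧ p15 = p15

p15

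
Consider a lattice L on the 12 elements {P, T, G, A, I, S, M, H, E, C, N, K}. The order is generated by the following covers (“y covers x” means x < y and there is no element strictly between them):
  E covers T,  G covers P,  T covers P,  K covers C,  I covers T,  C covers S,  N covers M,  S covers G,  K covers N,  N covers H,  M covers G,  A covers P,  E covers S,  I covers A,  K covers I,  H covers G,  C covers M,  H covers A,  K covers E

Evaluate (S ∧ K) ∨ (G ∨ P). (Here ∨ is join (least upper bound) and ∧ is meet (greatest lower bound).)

S

S ∧ K = S
G ∨ P = G
S ∨ G = S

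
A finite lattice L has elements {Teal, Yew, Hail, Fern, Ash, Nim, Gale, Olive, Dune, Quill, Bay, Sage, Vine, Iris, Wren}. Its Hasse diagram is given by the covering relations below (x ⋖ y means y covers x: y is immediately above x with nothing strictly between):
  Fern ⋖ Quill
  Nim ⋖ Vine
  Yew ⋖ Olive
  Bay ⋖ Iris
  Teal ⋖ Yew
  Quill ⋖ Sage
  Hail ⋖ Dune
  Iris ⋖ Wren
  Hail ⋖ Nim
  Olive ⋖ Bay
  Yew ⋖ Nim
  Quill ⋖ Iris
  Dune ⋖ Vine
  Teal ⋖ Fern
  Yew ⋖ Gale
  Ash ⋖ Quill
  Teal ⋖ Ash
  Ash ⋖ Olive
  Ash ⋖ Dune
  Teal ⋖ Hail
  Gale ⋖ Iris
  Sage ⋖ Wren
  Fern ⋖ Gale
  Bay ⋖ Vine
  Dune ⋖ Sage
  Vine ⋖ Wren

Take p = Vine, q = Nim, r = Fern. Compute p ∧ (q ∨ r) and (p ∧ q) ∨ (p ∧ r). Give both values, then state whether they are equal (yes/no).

Vine; Nim; no

q ∨ r = Wren, so p ∧ (q ∨ r) = Vine ∧ Wren = Vine.
p ∧ q = Nim and p ∧ r = Teal, so (p ∧ q) ∨ (p ∧ r) = Nim ∨ Teal = Nim.
Equal: no.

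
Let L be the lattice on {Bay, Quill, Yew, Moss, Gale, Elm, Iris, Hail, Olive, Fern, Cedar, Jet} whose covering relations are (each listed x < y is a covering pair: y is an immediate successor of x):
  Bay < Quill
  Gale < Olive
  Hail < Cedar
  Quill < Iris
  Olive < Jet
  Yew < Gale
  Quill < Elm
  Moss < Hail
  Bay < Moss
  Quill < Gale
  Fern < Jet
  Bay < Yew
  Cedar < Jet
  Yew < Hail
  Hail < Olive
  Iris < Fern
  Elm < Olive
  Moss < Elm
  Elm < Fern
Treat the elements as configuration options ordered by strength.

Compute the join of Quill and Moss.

Common upper bounds of {Quill, Moss}: Elm, Fern, Jet, Olive.
The least among these is Elm.

Elm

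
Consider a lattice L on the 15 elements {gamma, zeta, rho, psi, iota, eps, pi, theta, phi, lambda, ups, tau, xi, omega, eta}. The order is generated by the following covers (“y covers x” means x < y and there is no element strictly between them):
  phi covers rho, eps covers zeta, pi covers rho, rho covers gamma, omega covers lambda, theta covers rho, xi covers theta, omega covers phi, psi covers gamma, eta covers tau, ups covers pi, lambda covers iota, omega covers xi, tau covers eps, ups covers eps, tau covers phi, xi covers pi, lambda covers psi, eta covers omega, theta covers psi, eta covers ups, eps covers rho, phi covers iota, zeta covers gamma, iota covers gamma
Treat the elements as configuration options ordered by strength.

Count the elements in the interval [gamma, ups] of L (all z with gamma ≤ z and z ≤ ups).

6

The interval [gamma, ups] = {eps, gamma, pi, rho, ups, zeta}, which has 6 elements.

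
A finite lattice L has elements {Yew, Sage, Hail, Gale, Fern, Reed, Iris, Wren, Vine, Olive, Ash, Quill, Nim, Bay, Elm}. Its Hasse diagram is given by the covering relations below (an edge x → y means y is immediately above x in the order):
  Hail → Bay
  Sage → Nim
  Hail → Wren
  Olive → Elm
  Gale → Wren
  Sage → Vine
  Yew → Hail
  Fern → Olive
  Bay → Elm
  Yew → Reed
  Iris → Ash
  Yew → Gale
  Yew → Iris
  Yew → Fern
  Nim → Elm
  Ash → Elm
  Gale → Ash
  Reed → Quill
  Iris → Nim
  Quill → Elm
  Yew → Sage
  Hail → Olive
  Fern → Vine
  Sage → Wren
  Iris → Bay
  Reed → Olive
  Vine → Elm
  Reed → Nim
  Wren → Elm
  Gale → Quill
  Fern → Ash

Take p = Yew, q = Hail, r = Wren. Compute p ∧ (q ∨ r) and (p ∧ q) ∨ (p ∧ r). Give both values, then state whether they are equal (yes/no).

q ∨ r = Wren, so p ∧ (q ∨ r) = Yew ∧ Wren = Yew.
p ∧ q = Yew and p ∧ r = Yew, so (p ∧ q) ∨ (p ∧ r) = Yew ∨ Yew = Yew.
Equal: yes.

Yew; Yew; yes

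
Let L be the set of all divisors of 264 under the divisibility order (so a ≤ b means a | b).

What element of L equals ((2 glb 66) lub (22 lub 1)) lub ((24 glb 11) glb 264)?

2 ∧ 66 = 2
22 ∨ 1 = 22
2 ∨ 22 = 22
24 ∧ 11 = 1
1 ∧ 264 = 1
22 ∨ 1 = 22

22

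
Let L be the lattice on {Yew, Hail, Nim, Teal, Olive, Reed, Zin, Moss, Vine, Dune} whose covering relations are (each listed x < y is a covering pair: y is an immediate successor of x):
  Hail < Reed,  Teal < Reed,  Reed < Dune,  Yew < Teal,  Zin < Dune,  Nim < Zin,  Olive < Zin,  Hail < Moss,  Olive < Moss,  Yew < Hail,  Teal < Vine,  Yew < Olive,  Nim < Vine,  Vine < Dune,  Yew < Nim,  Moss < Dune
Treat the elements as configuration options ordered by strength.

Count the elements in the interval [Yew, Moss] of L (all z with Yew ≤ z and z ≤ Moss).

4

The interval [Yew, Moss] = {Hail, Moss, Olive, Yew}, which has 4 elements.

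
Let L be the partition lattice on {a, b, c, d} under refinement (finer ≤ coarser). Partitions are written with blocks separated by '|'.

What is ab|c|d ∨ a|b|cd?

ab|cd

The join of ab|c|d and a|b|cd merges any blocks that overlap across the partitions, giving ab|cd.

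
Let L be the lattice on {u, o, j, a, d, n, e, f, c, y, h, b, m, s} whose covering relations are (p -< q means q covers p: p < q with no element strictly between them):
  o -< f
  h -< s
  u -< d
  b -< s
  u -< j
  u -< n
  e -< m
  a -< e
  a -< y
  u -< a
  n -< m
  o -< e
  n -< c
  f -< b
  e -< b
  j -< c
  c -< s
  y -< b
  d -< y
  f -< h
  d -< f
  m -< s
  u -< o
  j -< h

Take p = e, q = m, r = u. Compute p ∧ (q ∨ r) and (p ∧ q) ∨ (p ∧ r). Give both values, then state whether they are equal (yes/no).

e; e; yes

q ∨ r = m, so p ∧ (q ∨ r) = e ∧ m = e.
p ∧ q = e and p ∧ r = u, so (p ∧ q) ∨ (p ∧ r) = e ∨ u = e.
Equal: yes.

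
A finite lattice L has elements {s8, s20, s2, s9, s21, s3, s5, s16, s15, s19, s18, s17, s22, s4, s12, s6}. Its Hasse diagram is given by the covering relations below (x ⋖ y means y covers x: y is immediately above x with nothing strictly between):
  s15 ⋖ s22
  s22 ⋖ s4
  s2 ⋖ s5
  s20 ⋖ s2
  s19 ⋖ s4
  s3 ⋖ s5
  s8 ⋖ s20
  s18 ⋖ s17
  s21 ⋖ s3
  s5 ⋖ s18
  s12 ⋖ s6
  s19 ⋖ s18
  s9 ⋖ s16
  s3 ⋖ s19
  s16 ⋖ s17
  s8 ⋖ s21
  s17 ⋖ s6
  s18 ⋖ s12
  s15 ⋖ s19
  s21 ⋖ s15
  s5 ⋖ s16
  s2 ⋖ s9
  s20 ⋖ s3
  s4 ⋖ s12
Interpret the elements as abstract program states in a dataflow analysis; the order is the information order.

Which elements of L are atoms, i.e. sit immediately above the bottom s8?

s20, s21

The atoms are exactly the elements that cover s8: s20, s21.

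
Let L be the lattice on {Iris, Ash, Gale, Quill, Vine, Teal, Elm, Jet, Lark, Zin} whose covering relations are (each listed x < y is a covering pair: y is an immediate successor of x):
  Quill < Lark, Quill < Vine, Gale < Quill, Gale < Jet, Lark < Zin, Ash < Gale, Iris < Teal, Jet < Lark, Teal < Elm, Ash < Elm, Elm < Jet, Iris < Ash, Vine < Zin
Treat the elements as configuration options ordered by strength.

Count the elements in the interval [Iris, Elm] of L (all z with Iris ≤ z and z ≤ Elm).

The interval [Iris, Elm] = {Ash, Elm, Iris, Teal}, which has 4 elements.

4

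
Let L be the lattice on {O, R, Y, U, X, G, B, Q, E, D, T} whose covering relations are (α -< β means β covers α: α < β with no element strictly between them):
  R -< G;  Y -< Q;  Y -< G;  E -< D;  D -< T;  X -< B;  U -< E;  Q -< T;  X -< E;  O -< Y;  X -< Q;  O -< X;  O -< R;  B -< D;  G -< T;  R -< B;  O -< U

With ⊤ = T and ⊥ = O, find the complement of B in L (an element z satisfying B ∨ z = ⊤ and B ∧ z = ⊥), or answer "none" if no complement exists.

Need z with B ∨ z = T and B ∧ z = O.
Checking each element gives: Y.

Y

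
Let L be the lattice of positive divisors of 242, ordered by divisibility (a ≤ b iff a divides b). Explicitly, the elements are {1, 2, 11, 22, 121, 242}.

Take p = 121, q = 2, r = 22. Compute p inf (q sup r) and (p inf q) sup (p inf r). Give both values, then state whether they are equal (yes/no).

q sup r = 22, so p inf (q sup r) = 121 inf 22 = 11.
p inf q = 1 and p inf r = 11, so (p inf q) sup (p inf r) = 1 sup 11 = 11.
Equal: yes.

11; 11; yes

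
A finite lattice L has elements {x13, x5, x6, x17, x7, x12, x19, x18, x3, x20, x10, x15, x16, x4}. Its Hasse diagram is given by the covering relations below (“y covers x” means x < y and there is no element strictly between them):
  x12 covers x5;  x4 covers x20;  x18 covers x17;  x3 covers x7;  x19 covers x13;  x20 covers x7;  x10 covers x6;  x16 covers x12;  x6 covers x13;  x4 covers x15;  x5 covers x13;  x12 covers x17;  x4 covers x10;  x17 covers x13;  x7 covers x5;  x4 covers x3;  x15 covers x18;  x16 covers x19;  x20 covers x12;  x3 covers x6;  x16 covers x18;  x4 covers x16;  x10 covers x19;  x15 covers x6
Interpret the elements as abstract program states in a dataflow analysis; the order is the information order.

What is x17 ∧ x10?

x13

Common lower bounds of {x17, x10}: x13.
The greatest among these is x13.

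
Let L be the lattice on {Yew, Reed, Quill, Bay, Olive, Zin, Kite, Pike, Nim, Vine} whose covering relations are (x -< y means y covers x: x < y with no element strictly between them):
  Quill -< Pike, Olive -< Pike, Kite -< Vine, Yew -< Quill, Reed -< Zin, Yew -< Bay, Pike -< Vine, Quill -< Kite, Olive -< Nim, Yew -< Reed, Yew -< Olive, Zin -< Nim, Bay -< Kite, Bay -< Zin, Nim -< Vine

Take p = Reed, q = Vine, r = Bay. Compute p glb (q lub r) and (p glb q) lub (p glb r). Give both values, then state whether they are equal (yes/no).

Reed; Reed; yes

q lub r = Vine, so p glb (q lub r) = Reed glb Vine = Reed.
p glb q = Reed and p glb r = Yew, so (p glb q) lub (p glb r) = Reed lub Yew = Reed.
Equal: yes.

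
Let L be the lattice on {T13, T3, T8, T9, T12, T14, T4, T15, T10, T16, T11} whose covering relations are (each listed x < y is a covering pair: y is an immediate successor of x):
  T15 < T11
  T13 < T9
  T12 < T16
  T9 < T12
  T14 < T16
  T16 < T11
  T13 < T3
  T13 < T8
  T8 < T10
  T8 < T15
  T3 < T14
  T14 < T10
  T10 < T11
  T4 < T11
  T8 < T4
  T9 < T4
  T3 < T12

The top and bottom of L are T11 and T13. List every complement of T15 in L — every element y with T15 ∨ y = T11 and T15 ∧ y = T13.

Need y with T15 ∨ y = T11 and T15 ∧ y = T13.
Checking each element gives: T12, T14, T16, T3, T9.

T12, T14, T16, T3, T9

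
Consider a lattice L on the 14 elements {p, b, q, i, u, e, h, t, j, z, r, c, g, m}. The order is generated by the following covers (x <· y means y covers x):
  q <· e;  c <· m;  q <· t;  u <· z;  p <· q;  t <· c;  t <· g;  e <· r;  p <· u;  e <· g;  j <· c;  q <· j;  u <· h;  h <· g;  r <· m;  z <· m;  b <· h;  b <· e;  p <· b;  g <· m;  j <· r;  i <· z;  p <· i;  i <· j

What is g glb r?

e

Common lower bounds of {g, r}: b, e, p, q.
The greatest among these is e.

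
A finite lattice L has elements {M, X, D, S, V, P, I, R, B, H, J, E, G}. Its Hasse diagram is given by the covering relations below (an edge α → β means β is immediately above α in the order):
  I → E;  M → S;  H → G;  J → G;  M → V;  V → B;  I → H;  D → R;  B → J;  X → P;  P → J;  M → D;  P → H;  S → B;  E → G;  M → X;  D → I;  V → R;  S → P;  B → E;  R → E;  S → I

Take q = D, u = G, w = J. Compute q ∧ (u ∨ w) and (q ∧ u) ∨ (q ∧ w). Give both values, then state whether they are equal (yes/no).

D; D; yes

u ∨ w = G, so q ∧ (u ∨ w) = D ∧ G = D.
q ∧ u = D and q ∧ w = M, so (q ∧ u) ∨ (q ∧ w) = D ∨ M = D.
Equal: yes.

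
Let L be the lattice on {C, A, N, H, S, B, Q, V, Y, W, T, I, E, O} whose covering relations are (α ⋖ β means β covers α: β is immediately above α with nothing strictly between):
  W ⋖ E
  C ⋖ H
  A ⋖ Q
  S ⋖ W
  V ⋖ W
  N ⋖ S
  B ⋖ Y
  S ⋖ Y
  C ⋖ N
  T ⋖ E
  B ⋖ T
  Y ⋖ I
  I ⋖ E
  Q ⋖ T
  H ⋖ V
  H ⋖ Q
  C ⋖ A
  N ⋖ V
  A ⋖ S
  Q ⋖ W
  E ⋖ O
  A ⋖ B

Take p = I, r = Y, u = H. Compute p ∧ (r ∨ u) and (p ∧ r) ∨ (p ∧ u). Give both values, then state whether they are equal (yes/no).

I; Y; no

r ∨ u = E, so p ∧ (r ∨ u) = I ∧ E = I.
p ∧ r = Y and p ∧ u = C, so (p ∧ r) ∨ (p ∧ u) = Y ∨ C = Y.
Equal: no.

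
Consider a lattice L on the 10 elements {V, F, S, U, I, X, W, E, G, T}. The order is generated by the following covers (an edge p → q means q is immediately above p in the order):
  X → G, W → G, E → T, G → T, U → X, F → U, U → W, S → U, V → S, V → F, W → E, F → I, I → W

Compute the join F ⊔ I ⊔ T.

T

Common upper bounds of {F, I, T}: T.
The least among these is T.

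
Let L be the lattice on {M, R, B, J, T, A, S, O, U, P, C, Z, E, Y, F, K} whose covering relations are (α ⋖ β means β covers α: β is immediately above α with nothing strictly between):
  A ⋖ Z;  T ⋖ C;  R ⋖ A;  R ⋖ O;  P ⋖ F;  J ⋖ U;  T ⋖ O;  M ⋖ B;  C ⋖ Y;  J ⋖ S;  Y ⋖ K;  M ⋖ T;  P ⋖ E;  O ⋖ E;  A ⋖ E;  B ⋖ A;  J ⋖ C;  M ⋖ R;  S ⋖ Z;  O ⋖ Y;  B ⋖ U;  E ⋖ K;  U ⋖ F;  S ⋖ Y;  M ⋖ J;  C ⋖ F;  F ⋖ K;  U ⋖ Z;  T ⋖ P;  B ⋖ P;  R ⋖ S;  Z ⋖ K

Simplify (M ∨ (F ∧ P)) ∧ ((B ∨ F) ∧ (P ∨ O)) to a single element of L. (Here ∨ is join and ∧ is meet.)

P

F ∧ P = P
M ∨ P = P
B ∨ F = F
P ∨ O = E
F ∧ E = P
P ∧ P = P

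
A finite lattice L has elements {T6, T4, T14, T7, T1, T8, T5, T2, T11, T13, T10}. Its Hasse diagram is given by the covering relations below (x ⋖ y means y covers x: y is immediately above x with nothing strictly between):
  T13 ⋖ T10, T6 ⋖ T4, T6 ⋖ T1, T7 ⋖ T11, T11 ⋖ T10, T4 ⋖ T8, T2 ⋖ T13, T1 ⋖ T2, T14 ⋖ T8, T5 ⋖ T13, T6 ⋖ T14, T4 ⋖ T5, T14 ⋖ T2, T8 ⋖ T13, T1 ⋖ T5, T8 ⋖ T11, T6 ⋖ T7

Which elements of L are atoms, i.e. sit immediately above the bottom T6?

The atoms are exactly the elements that cover T6: T1, T14, T4, T7.

T1, T14, T4, T7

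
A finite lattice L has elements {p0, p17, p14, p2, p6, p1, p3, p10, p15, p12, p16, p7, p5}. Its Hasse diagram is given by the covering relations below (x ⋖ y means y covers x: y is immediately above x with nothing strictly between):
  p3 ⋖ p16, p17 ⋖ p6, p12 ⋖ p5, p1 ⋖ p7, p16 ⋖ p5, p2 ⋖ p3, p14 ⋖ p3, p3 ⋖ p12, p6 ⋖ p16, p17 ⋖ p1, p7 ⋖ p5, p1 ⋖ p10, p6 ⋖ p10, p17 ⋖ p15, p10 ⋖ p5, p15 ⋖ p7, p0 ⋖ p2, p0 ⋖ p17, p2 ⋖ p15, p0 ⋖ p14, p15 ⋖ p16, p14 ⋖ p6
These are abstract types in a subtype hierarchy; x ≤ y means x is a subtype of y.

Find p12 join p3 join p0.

Common upper bounds of {p12, p3, p0}: p12, p5.
The least among these is p12.

p12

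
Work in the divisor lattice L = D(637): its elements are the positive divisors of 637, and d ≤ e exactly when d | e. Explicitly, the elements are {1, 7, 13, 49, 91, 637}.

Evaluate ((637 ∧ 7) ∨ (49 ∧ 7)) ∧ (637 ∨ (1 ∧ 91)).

637 ∧ 7 = 7
49 ∧ 7 = 7
7 ∨ 7 = 7
1 ∧ 91 = 1
637 ∨ 1 = 637
7 ∧ 637 = 7

7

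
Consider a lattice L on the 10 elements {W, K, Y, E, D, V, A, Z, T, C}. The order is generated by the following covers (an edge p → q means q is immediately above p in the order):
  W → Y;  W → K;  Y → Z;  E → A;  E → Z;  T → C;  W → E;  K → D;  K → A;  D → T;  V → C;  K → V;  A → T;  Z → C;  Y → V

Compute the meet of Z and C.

Z

Common lower bounds of {Z, C}: E, W, Y, Z.
The greatest among these is Z.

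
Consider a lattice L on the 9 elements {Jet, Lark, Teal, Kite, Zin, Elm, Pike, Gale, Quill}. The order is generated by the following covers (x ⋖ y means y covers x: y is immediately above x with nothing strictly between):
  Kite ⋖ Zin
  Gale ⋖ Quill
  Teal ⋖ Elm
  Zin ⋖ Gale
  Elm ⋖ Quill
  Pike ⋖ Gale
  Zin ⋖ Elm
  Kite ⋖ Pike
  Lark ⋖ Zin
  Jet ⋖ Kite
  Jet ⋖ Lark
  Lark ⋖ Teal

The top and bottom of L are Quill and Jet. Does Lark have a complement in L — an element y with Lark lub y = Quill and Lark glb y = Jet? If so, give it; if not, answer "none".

none

For every candidate y, either Lark ∨ y ≠ Quill or Lark ∧ y ≠ Jet; no complement exists.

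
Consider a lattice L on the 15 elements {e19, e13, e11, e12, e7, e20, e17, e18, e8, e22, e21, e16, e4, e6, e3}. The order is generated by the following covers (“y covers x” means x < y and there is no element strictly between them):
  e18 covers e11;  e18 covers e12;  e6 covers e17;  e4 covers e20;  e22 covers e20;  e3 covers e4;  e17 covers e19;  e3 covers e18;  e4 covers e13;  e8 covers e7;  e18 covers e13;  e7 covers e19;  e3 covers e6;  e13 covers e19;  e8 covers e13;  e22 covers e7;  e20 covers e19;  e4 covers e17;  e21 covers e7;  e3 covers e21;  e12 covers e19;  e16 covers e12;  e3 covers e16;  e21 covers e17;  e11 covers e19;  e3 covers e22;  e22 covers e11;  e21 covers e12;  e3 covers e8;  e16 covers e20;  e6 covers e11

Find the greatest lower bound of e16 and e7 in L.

Common lower bounds of {e16, e7}: e19.
The greatest among these is e19.

e19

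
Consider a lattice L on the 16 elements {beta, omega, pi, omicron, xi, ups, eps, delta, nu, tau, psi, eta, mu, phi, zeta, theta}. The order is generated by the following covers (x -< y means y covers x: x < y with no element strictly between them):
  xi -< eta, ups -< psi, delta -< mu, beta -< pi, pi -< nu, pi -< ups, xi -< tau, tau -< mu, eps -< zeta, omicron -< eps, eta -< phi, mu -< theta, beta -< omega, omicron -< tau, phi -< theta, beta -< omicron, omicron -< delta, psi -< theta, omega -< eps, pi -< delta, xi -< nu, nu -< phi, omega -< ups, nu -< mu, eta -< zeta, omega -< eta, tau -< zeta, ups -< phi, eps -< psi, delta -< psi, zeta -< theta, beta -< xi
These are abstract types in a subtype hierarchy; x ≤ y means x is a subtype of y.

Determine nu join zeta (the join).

Common upper bounds of {nu, zeta}: theta.
The least among these is theta.

theta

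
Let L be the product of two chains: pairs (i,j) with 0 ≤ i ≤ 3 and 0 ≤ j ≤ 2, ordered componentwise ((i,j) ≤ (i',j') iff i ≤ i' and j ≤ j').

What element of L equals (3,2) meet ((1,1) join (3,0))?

(1,1) ∨ (3,0) = (3,1)
(3,2) ∧ (3,1) = (3,1)

(3,1)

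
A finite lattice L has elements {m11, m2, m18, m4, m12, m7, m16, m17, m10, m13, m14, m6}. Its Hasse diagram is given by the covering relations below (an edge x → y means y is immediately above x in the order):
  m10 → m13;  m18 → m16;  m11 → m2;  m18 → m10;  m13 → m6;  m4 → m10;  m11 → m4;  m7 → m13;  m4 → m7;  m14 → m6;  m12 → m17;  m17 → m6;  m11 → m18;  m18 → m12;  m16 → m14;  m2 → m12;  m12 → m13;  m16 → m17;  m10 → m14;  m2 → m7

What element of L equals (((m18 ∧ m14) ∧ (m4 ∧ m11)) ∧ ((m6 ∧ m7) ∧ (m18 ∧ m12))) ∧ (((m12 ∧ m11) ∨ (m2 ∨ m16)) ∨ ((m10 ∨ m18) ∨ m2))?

m11

m18 ∧ m14 = m18
m4 ∧ m11 = m11
m18 ∧ m11 = m11
m6 ∧ m7 = m7
m18 ∧ m12 = m18
m7 ∧ m18 = m11
m11 ∧ m11 = m11
m12 ∧ m11 = m11
m2 ∨ m16 = m17
m11 ∨ m17 = m17
m10 ∨ m18 = m10
m10 ∨ m2 = m13
m17 ∨ m13 = m6
m11 ∧ m6 = m11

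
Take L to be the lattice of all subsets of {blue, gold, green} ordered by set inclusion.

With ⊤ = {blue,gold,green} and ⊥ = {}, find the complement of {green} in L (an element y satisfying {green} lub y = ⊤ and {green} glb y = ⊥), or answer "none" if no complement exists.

Need y with {green} ∨ y = {blue,gold,green} and {green} ∧ y = {}.
Checking each element gives: {blue,gold}.

{blue,gold}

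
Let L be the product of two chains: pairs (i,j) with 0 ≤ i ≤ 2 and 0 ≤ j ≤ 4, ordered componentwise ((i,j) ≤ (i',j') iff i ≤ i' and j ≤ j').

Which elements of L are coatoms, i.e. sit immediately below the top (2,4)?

The coatoms are exactly the elements covered by (2,4): (1,4), (2,3).

(1,4), (2,3)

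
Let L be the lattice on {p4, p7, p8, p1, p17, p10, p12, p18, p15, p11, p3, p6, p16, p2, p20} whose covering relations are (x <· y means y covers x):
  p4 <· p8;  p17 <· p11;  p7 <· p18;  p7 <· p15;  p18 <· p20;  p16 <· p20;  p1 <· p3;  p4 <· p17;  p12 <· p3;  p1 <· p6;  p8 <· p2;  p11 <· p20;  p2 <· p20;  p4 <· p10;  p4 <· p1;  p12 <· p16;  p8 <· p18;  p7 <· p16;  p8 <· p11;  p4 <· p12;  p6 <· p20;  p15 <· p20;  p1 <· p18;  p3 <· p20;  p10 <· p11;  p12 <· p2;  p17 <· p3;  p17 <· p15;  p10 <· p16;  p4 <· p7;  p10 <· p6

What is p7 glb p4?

p4

Common lower bounds of {p7, p4}: p4.
The greatest among these is p4.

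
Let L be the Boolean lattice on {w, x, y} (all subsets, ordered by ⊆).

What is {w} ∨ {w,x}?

{w,x}

Common upper bounds of {{w}, {w,x}}: {w,x,y}, {w,x}.
The least among these is {w,x}.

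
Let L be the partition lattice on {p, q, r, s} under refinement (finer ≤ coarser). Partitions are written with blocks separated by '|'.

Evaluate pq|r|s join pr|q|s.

pqr|s

pq|r|s ∨ pr|q|s = pqr|s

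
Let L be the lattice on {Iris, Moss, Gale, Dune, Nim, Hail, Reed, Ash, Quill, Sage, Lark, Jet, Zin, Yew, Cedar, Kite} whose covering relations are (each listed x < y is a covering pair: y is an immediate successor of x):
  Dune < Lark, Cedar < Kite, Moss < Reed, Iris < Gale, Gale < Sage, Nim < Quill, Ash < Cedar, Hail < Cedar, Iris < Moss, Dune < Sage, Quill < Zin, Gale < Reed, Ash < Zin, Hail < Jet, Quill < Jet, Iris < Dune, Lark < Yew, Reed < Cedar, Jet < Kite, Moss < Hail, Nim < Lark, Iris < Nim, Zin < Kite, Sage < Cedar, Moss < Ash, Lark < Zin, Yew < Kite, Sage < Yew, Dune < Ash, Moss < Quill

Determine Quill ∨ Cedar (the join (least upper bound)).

Kite

Common upper bounds of {Quill, Cedar}: Kite.
The least among these is Kite.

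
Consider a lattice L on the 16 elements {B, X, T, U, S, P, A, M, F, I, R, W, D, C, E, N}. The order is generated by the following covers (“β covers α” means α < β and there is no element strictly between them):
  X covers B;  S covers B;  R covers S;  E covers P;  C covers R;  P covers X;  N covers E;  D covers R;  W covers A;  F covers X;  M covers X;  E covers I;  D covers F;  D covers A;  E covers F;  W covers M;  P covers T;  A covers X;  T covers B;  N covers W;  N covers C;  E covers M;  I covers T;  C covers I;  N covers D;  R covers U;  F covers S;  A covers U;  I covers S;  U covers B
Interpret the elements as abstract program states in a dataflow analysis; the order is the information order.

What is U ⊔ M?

W

Common upper bounds of {U, M}: N, W.
The least among these is W.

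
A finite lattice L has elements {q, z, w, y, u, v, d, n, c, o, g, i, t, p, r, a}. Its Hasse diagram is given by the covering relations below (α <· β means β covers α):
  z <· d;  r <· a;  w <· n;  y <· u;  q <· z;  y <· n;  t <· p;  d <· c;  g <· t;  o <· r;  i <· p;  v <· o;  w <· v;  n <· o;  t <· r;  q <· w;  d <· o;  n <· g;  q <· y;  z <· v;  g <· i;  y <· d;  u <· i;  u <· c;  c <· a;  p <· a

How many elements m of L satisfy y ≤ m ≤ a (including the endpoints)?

The interval [y, a] = {a, c, d, g, i, n, o, p, r, t, u, y}, which has 12 elements.

12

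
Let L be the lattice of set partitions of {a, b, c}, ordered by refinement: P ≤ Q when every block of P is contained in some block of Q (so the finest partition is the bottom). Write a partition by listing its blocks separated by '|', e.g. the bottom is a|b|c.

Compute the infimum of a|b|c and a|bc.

a|b|c

Common lower bounds of {a|b|c, a|bc}: a|b|c.
The greatest among these is a|b|c.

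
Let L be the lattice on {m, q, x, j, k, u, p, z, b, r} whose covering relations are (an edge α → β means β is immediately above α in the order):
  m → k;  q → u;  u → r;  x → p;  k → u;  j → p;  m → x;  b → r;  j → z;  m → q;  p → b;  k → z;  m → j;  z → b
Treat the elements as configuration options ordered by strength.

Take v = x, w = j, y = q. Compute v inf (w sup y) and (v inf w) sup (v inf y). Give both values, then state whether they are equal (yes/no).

w sup y = r, so v inf (w sup y) = x inf r = x.
v inf w = m and v inf y = m, so (v inf w) sup (v inf y) = m sup m = m.
Equal: no.

x; m; no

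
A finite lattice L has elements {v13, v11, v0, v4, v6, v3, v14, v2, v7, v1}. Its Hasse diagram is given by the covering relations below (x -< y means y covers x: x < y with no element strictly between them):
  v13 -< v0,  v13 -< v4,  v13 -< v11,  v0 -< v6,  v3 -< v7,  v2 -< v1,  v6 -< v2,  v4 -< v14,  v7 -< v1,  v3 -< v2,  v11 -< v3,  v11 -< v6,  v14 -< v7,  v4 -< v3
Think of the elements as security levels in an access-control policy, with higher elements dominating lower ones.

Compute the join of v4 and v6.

v2

Common upper bounds of {v4, v6}: v1, v2.
The least among these is v2.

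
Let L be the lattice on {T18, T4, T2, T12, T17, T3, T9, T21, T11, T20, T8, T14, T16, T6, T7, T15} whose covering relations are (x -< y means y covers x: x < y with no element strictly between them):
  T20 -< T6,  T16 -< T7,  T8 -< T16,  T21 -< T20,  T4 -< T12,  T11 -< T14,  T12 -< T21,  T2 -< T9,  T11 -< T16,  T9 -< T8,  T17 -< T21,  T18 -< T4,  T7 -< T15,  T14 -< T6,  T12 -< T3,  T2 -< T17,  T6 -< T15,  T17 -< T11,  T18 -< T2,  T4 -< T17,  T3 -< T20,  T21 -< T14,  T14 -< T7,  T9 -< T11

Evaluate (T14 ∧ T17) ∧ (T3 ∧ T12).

T14 ∧ T17 = T17
T3 ∧ T12 = T12
T17 ∧ T12 = T4

T4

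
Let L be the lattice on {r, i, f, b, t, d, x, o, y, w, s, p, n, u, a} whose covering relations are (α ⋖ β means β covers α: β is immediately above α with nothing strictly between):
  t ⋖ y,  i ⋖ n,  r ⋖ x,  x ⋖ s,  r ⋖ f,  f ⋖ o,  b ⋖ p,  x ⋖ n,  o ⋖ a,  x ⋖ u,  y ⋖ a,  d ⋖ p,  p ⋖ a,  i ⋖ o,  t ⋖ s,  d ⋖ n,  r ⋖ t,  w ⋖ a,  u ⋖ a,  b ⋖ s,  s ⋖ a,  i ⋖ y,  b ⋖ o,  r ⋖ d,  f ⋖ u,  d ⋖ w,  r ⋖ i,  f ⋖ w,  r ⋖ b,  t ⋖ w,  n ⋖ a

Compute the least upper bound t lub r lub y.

Common upper bounds of {t, r, y}: a, y.
The least among these is y.

y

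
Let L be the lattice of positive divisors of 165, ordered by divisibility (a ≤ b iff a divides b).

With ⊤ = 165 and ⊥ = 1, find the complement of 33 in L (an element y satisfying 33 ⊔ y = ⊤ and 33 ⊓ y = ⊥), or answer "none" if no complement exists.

Need y with 33 ∨ y = 165 and 33 ∧ y = 1.
Checking each element gives: 5.

5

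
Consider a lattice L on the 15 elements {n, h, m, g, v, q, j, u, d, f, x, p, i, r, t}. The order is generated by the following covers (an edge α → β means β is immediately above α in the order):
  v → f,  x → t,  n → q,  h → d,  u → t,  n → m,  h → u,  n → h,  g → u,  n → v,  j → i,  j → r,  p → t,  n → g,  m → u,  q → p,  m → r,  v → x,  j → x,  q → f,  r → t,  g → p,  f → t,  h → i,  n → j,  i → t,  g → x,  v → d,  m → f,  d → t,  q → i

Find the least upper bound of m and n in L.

m

Common upper bounds of {m, n}: f, m, r, t, u.
The least among these is m.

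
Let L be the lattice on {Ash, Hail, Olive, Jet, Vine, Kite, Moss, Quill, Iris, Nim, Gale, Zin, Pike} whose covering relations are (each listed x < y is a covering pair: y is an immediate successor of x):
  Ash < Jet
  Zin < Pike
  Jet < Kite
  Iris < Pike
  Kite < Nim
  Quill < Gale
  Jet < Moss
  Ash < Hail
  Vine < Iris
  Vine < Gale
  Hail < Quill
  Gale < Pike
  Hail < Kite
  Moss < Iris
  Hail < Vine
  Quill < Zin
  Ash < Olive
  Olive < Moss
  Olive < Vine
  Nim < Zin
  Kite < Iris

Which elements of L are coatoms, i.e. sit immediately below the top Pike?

The coatoms are exactly the elements covered by Pike: Gale, Iris, Zin.

Gale, Iris, Zin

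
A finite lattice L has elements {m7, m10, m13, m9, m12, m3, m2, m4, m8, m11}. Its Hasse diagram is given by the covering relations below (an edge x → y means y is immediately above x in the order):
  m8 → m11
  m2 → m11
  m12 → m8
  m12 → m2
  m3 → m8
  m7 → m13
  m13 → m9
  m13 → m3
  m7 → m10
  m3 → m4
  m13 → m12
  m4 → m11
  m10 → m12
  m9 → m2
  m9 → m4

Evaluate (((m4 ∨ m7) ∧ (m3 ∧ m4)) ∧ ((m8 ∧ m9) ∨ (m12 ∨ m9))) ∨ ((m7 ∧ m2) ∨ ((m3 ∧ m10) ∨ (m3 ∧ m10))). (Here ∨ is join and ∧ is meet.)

m13

m4 ∨ m7 = m4
m3 ∧ m4 = m3
m4 ∧ m3 = m3
m8 ∧ m9 = m13
m12 ∨ m9 = m2
m13 ∨ m2 = m2
m3 ∧ m2 = m13
m7 ∧ m2 = m7
m3 ∧ m10 = m7
m3 ∧ m10 = m7
m7 ∨ m7 = m7
m7 ∨ m7 = m7
m13 ∨ m7 = m13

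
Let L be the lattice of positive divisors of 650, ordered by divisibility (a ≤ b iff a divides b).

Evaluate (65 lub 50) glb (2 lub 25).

50

65 ∨ 50 = 650
2 ∨ 25 = 50
650 ∧ 50 = 50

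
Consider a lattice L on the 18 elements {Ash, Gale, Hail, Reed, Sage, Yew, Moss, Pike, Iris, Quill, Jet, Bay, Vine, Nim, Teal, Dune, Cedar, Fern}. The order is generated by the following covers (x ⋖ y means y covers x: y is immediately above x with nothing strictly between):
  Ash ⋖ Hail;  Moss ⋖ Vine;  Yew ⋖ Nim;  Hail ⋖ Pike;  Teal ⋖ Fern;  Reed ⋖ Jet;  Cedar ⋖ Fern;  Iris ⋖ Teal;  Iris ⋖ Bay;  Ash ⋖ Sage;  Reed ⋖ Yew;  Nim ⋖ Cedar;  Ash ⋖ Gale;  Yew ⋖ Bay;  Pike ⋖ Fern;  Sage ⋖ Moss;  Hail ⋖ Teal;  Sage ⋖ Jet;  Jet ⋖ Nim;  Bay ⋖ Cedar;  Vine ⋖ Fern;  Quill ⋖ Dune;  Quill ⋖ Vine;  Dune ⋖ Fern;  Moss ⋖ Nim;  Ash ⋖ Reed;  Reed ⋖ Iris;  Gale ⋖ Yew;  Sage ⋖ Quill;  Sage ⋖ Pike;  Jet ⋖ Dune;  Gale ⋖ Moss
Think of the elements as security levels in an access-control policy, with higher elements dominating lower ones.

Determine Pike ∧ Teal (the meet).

Hail

Common lower bounds of {Pike, Teal}: Ash, Hail.
The greatest among these is Hail.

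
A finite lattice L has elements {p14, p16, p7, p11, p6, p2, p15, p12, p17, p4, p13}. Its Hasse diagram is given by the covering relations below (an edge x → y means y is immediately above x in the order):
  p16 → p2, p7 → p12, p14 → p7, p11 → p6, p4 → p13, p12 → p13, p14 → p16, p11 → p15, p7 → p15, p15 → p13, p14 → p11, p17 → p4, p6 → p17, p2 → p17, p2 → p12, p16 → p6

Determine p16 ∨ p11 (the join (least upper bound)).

Common upper bounds of {p16, p11}: p13, p17, p4, p6.
The least among these is p6.

p6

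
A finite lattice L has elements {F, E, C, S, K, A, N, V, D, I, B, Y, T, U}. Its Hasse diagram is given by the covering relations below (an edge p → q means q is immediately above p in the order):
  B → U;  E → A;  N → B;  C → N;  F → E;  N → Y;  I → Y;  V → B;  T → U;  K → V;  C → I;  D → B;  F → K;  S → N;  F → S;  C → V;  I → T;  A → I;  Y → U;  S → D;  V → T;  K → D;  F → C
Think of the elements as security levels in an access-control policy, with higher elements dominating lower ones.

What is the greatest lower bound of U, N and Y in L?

N

Common lower bounds of {U, N, Y}: C, F, N, S.
The greatest among these is N.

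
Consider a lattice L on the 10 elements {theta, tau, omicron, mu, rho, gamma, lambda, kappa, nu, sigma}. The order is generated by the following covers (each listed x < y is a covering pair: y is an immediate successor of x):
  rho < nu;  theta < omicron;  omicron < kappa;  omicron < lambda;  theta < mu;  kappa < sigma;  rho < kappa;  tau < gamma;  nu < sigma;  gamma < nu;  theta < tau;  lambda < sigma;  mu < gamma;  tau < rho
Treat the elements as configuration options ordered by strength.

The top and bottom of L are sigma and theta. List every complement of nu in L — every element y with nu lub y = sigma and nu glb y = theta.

lambda, omicron

Need y with nu ∨ y = sigma and nu ∧ y = theta.
Checking each element gives: lambda, omicron.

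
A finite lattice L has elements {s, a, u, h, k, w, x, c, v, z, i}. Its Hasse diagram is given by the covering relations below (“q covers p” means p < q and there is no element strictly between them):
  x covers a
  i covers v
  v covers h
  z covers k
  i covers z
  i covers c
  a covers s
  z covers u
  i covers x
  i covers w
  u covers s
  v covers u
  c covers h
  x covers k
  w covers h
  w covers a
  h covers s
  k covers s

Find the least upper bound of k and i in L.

i

Common upper bounds of {k, i}: i.
The least among these is i.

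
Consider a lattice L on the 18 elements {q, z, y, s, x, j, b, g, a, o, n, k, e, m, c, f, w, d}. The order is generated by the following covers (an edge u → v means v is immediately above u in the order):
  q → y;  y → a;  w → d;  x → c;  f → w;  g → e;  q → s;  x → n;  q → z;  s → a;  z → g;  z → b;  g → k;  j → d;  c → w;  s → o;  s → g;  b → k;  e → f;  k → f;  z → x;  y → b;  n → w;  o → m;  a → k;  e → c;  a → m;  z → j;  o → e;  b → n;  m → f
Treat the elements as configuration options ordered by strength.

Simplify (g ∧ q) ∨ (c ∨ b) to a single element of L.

w

g ∧ q = q
c ∨ b = w
q ∨ w = w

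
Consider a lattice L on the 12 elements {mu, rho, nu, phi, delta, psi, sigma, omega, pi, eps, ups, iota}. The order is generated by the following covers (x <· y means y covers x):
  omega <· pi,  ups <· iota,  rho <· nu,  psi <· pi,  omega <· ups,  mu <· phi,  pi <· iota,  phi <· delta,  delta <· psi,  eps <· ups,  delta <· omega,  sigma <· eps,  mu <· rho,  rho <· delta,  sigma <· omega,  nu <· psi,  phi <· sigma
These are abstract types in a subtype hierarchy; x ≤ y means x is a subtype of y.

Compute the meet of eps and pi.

sigma

Common lower bounds of {eps, pi}: mu, phi, sigma.
The greatest among these is sigma.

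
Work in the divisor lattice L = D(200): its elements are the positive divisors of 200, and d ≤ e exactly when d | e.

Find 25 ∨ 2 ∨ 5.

In the divisibility order, the join is the least common multiple: lcm(25, 2, 5) = 50.

50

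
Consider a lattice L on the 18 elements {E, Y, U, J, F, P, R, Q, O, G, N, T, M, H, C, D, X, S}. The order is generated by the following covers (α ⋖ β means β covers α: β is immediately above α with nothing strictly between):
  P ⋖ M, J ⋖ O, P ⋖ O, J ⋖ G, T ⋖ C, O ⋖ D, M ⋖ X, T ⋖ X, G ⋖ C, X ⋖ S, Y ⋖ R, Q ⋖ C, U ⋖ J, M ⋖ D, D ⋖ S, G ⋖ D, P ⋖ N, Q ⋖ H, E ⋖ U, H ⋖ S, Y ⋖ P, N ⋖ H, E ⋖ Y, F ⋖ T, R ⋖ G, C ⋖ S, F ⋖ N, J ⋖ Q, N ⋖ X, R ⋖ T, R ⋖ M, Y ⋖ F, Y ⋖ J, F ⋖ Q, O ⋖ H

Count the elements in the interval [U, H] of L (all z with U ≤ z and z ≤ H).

The interval [U, H] = {H, J, O, Q, U}, which has 5 elements.

5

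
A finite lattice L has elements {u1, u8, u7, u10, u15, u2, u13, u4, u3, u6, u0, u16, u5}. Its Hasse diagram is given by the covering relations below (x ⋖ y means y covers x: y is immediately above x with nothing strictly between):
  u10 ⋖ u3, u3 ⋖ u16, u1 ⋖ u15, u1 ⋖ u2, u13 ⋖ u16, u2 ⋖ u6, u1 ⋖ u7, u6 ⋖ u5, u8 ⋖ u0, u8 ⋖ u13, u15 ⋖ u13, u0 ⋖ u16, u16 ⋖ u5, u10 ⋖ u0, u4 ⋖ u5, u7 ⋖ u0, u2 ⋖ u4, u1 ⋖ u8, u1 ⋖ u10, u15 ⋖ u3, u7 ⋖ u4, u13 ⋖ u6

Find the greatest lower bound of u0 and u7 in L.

u7

Common lower bounds of {u0, u7}: u1, u7.
The greatest among these is u7.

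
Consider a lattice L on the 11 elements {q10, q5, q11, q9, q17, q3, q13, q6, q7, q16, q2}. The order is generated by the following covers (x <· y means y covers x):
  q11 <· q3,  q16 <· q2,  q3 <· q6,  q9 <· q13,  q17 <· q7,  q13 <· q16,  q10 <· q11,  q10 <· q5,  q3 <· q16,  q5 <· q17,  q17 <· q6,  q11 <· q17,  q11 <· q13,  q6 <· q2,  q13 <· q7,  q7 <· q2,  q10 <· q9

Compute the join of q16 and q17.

Common upper bounds of {q16, q17}: q2.
The least among these is q2.

q2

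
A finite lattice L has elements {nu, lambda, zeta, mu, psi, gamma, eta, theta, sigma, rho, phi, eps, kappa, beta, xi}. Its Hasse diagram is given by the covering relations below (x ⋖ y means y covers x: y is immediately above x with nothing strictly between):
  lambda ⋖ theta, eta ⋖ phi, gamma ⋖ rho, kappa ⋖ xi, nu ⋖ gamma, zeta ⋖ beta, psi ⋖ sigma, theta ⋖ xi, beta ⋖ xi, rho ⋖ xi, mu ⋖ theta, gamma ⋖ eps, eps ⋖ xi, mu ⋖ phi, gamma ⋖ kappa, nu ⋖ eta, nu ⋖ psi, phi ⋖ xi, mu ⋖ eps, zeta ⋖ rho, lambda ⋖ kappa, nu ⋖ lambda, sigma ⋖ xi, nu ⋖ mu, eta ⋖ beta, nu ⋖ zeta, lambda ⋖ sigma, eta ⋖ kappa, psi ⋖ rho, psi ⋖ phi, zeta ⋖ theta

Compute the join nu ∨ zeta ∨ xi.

xi

Common upper bounds of {nu, zeta, xi}: xi.
The least among these is xi.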